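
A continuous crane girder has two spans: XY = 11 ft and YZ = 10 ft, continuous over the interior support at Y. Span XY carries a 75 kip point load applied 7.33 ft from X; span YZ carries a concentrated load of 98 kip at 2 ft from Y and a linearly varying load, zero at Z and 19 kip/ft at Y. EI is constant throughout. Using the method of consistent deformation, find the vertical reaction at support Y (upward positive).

R_Y = 231.3 kip

Release continuity at Y by inserting a hinge; the redundant is the internal moment M_Y. The primary structure is two simply-supported spans XY and YZ.
End slopes at the hinge Y, treating each span as simply supported:
  span XY: point load 75 at a = 7.33: Pab(L + a)/(6LEI) = 560.3/EI
  span YZ: point load 98 at a = 2: Pab(L + b)/(6LEI) = 470.4/EI
  span YZ: triangular load, peak 19: w₀L³/(45EI) = 422.2/EI
  relative rotation θ_0 = (560.3 + 892.6)/EI = 1453/EI
A unit hogging moment at Y produces rotation L₁/(3EI) + L₂/(3EI) = 7/EI.
Slope continuity at Y: θ_0 = M_Y·7/EI, so M_Y = 1453/7 = 207.6 kip·ft (hogging).
Span XY, ΣM about X with M_Y applied at Y: R_Y^{XY}·11 = 549.8 + 207.6, so R_Y^{XY} = 68.85 kip and R_X = 75 − 68.85 = 6.153 kip.
Span YZ, ΣM about Z: R_Y^{YZ}·10 = 1417 + 207.6, so R_Y^{YZ} = 162.5 kip and R_Z = 193 − 162.5 = 30.51 kip.
R_Y = 68.85 + 162.5 = 231.3 kip.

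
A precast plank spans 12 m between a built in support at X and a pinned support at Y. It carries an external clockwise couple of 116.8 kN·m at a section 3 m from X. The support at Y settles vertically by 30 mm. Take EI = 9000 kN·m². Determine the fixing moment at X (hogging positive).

Release the roller at Y. Primary structure: cantilever fixed at X.
Deflection at Y on the released cantilever, summing each load's contribution:
  clockwise couple 116.8 at a = 3: M₀a(2L − a)/(2EI) = 3679/EI
Tip deflection under a unit load at Y: L³/(3EI) = 576/EI.
With EI = 9000 kN·m²: δ_0 = 0.4088 m and δ_{YY} = 0.064 m/kN.
Compatibility — the beam at Y must follow the support down by 0.03 m: δ_0 − R_Y·δ_{YY} = 0.03, so R_Y = (0.4088 − 0.03)/0.064 = 5.919 kN.
Moment equilibrium about X: M_X = Σ(load moments about X) − R_Y·L = 116.8 − 5.919×12 = 45.77 kN·m.

M_X = 45.77 kN·m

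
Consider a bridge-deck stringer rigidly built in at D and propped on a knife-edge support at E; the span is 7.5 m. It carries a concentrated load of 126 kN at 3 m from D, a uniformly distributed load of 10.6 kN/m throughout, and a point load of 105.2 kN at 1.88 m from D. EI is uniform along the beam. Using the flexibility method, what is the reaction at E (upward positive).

Choose R_E as the redundant. The primary structure is the cantilever fixed at D.
Primary-structure tip deflection at E by superposition:
  point load 126 at a = 3: Pa²(3L − a)/(6EI) = 3686/EI
  UDL 10.6: wL⁴/(8EI) = 4192/EI
  point load 105.2 at a = 1.88: Pa²(3L − a)/(6EI) = 1278/EI
  δ_0 = 9156/EI
Tip deflection under a unit load at E: L³/(3EI) = 140.6/EI.
Compatibility at E: δ_0 − R_E·δ_{EE} = 0, so R_E = 9156/140.6 = 65.11 kN.

R_E = 65.11 kN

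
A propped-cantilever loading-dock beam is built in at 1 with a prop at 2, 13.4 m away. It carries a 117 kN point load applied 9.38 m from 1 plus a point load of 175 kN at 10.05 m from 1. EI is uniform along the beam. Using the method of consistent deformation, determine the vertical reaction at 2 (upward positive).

Choose R_2 as the redundant. The primary structure is the cantilever fixed at 1.
Deflection at 2 on the released cantilever, summing each load's contribution:
  point load 117 at a = 9.38: Pa²(3L − a)/(6EI) = 52878/EI
  point load 175 at a = 10.05: Pa²(3L − a)/(6EI) = 88819/EI
  δ_0 = 141697/EI
Flexibility coefficient — unit upward force at 2: δ_{22} = L³/(3EI) = 802/EI.
The prop prevents deflection at 2: R_2 = δ_0/δ_{22} = 141697/802 = 176.7 kN.

R_2 = 176.7 kN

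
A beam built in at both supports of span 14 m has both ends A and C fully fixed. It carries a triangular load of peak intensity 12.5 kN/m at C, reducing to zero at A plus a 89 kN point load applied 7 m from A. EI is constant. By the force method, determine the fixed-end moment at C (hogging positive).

Release both end moments; the primary structure is a simply-supported span AC with redundants M_A and M_C.
Simple-span end rotations at A and C under the given loads:
  at A: triangular load, peak 12.5: 7w₀L³/(360EI) = 666.9/EI
  at C: triangular load, peak 12.5: w₀L³/(45EI) = 762.2/EI
  at A: point load 89 at a = 7: Pab(L + b)/(6LEI) = 1090/EI
  at C: point load 89 at a = 7: Pab(L + a)/(6LEI) = 1090/EI
  θ_A0 = 1757/EI,  θ_C0 = 1852/EI
Flexibility coefficients: a unit moment at one end gives L/(3EI) there and L/(6EI) at the far end, so f₁₁ = f₂₂ = 4.667/EI and f₁₂ = f₂₁ = 2.333/EI.
Compatibility — zero rotation at each built-in end:
  4.667 M_A + 2.333 M_C = 1757
  2.333 M_A + 4.667 M_C = 1852
Solving the pair gives M_A = 237.4 kN·m and M_C = 278.2 kN·m (hogging).

M_C = 278.2 kN·m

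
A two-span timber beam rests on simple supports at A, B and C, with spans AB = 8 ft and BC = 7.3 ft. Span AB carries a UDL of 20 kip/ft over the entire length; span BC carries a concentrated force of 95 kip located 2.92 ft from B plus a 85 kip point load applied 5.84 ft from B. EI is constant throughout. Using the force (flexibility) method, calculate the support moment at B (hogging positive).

Take M_B as the redundant. Released structure: two simple spans AB and BC with a hinge at B.
Discontinuity in slope at B on the released structure — sum the simple-span end rotations:
  span AB: UDL 20: wL³/(24EI) = 426.7/EI
  span BC: point load 95 at a = 2.92: Pab(L + b)/(6LEI) = 324/EI
  span BC: point load 85 at a = 5.84: Pab(L + b)/(6LEI) = 144.9/EI
  relative rotation θ_0 = (426.7 + 469)/EI = 895.6/EI
A unit hogging moment at B produces rotation L₁/(3EI) + L₂/(3EI) = 5.1/EI.
Compatibility: M_B·(L₁+L₂)/(3EI) = θ_0, giving M_B = 175.6 kip·ft (hogging).

M_B = 175.6 kip·ft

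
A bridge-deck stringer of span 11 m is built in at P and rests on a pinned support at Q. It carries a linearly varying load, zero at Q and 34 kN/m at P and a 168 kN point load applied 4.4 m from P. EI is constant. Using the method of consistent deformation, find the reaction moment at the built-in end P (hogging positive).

M_P = 629.1 kN·m

Remove the prop at Q; the released (primary) structure is a cantilever built in at P.
Primary-structure tip deflection at Q by superposition:
  triangular load, peak 34 at the fixed end: w₀L⁴/(30EI) = 16593/EI
  point load 168 at a = 4.4: Pa²(3L − a)/(6EI) = 15503/EI
  δ_0 = 32097/EI
Flexibility coefficient — unit upward force at Q: δ_{QQ} = L³/(3EI) = 443.7/EI.
Compatibility at Q: δ_0 − R_Q·δ_{QQ} = 0, so R_Q = 32097/443.7 = 72.34 kN.
Moment equilibrium about P: M_P = Σ(load moments about P) − R_Q·L = 1425 − 72.34×11 = 629.1 kN·m.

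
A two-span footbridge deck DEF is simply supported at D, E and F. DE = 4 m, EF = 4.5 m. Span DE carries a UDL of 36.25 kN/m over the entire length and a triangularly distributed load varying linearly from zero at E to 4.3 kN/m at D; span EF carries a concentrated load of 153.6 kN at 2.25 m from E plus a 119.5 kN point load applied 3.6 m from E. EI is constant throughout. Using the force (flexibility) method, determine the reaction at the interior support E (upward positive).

Release continuity at E by inserting a hinge; the redundant is the internal moment M_E. The primary structure is two simply-supported spans DE and EF.
Discontinuity in slope at E on the released structure — sum the simple-span end rotations:
  span DE: UDL 36.25: wL³/(24EI) = 96.67/EI
  span DE: triangular load, peak 4.3: 7w₀L³/(360EI) = 5.351/EI
  span EF: point load 153.6 at a = 2.25: Pab(L + b)/(6LEI) = 194.4/EI
  span EF: point load 119.5 at a = 3.6: Pab(L + b)/(6LEI) = 77.44/EI
  relative rotation θ_0 = (102 + 271.8)/EI = 373.9/EI
A unit hogging moment at E produces rotation L₁/(3EI) + L₂/(3EI) = 2.833/EI.
Slope continuity at E: θ_0 = M_E·2.833/EI, so M_E = 373.9/2.833 = 131.9 kN·m (hogging).
Span DE, ΣM about D with M_E applied at E: R_E^{DE}·4 = 301.5 + 131.9, so R_E^{DE} = 108.4 kN and R_D = 153.6 − 108.4 = 45.25 kN.
Span EF, ΣM about F: R_E^{EF}·4.5 = 453.1 + 131.9, so R_E^{EF} = 130 kN and R_F = 273.1 − 130 = 143.1 kN.
R_E = 108.4 + 130 = 238.4 kN.

R_E = 238.4 kN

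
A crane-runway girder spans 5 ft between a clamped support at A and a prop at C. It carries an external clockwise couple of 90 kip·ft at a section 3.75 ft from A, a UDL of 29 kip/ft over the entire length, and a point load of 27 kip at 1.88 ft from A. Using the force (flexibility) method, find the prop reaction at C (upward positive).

R_C = 84.7 kip

Remove the prop at C; the released (primary) structure is a cantilever built in at A.
Free-end deflection of the primary structure under the applied loading (downward +):
  clockwise couple 90 at a = 3.75: M₀a(2L − a)/(2EI) = 1055/EI
  UDL 29: wL⁴/(8EI) = 2266/EI
  point load 27 at a = 1.88: Pa²(3L − a)/(6EI) = 208.7/EI
  δ_0 = 3529/EI
Flexibility coefficient — unit upward force at C: δ_{CC} = L³/(3EI) = 41.67/EI.
Compatibility at C: δ_0 − R_C·δ_{CC} = 0, so R_C = 3529/41.67 = 84.7 kip.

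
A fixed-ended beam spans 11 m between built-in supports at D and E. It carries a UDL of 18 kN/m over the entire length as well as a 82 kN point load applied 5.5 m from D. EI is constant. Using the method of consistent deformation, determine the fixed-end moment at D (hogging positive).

Release both end moments; the primary structure is a simply-supported span DE with redundants M_D and M_E.
End rotations of the released simple span under the applied load (×1/EI):
  at D: UDL 18: wL³/(24EI) = 998.2/EI
  at E: UDL 18: wL³/(24EI) = 998.2/EI
  at D: point load 82 at a = 5.5: Pab(L + b)/(6LEI) = 620.1/EI
  at E: point load 82 at a = 5.5: Pab(L + a)/(6LEI) = 620.1/EI
  θ_D0 = 1618/EI,  θ_E0 = 1618/EI
Flexibility coefficients: a unit moment at one end gives L/(3EI) there and L/(6EI) at the far end, so f₁₁ = f₂₂ = 3.667/EI and f₁₂ = f₂₁ = 1.833/EI.
Compatibility — zero rotation at each built-in end:
  3.667 M_D + 1.833 M_E = 1618
  1.833 M_D + 3.667 M_E = 1618
Solving the pair gives M_D = 294.2 kN·m and M_E = 294.2 kN·m (hogging).

M_D = 294.2 kN·m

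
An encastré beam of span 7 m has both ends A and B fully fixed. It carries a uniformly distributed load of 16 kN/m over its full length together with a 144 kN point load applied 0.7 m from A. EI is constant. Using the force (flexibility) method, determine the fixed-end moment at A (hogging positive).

Release both end moments; the primary structure is a simply-supported span AB with redundants M_A and M_B.
On the primary (simply-supported) span, the end slopes from the loading are:
  at A: UDL 16: wL³/(24EI) = 228.7/EI
  at B: UDL 16: wL³/(24EI) = 228.7/EI
  at A: point load 144 at a = 0.7: Pab(L + b)/(6LEI) = 201.1/EI
  at B: point load 144 at a = 0.7: Pab(L + a)/(6LEI) = 116.4/EI
  θ_A0 = 429.8/EI,  θ_B0 = 345.1/EI
Flexibility coefficients: a unit moment at one end gives L/(3EI) there and L/(6EI) at the far end, so f₁₁ = f₂₂ = 2.333/EI and f₁₂ = f₂₁ = 1.167/EI.
Compatibility — zero rotation at each built-in end:
  2.333 M_A + 1.167 M_B = 429.8
  1.167 M_A + 2.333 M_B = 345.1
Solving the pair gives M_A = 147 kN·m and M_B = 74.41 kN·m (hogging).

M_A = 147 kN·m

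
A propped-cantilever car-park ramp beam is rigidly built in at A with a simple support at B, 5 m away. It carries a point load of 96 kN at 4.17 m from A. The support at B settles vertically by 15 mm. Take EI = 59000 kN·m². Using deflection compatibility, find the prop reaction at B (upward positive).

R_B = 51.08 kN

Release the roller at B. Primary structure: cantilever fixed at A.
Free-end deflection of the primary structure under the applied loading (downward +):
  point load 96 at a = 4.17: Pa²(3L − a)/(6EI) = 3013/EI
Tip deflection under a unit load at B: L³/(3EI) = 41.67/EI.
With EI = 59000 kN·m²: δ_0 = 0.05107 m and δ_{BB} = 0.000706 m/kN.
Compatibility — the beam at B must follow the support down by 0.015 m: δ_0 − R_B·δ_{BB} = 0.015, so R_B = (0.05107 − 0.015)/0.000706 = 51.08 kN.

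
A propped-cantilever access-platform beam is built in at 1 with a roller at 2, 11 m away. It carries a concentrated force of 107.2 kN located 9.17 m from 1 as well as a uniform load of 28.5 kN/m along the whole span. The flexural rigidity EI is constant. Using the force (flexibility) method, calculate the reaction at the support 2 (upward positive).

R_2 = 198.3 kN

Release the roller at 2. Primary structure: cantilever fixed at 1.
Primary-structure tip deflection at 2 by superposition:
  point load 107.2 at a = 9.17: Pa²(3L − a)/(6EI) = 35802/EI
  UDL 28.5: wL⁴/(8EI) = 52159/EI
  δ_0 = 87960/EI
Tip deflection under a unit load at 2: L³/(3EI) = 443.7/EI.
The prop prevents deflection at 2: R_2 = δ_0/δ_{22} = 87960/443.7 = 198.3 kN.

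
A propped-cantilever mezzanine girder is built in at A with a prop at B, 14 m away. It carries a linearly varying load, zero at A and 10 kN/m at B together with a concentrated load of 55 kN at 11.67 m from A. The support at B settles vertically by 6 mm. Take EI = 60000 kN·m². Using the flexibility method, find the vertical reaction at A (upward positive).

Choose R_B as the redundant. The primary structure is the cantilever fixed at A.
Free-end deflection of the primary structure under the applied loading (downward +):
  triangular load, peak 10 at the free end: 11w₀L⁴/(120EI) = 35215/EI
  point load 55 at a = 11.67: Pa²(3L − a)/(6EI) = 37864/EI
  δ_0 = 73079/EI
Flexibility coefficient — unit upward force at B: δ_{BB} = L³/(3EI) = 914.7/EI.
With EI = 60000 kN·m²: δ_0 = 1.218 m and δ_{BB} = 0.015244 m/kN.
Compatibility — the beam at B must follow the support down by 0.006 m: δ_0 − R_B·δ_{BB} = 0.006, so R_B = (1.218 − 0.006)/0.015244 = 79.5 kN.
Vertical equilibrium: R_A = ΣP − R_B = 125 − 79.5 = 45.5 kN.

R_A = 45.5 kN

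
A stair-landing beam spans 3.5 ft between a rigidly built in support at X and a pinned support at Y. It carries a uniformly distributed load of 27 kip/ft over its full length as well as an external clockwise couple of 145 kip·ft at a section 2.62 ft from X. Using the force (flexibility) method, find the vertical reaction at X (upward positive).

Release the roller at Y. Primary structure: cantilever fixed at X.
Deflection at Y on the released cantilever, summing each load's contribution:
  UDL 27: wL⁴/(8EI) = 506.5/EI
  clockwise couple 145 at a = 2.62: M₀a(2L − a)/(2EI) = 832/EI
  δ_0 = 1338/EI
Flexibility coefficient — unit upward force at Y: δ_{YY} = L³/(3EI) = 14.29/EI.
The prop prevents deflection at Y: R_Y = δ_0/δ_{YY} = 1338/14.29 = 93.65 kip.
Vertical equilibrium: R_X = ΣP − R_Y = 94.5 − 93.65 = 0.8481 kip.

R_X = 0.8481 kip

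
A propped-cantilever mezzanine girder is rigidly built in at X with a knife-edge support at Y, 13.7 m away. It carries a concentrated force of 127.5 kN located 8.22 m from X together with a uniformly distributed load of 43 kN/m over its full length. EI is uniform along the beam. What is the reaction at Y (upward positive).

Release the roller at Y. Primary structure: cantilever fixed at X.
Free-end deflection of the primary structure under the applied loading (downward +):
  point load 127.5 at a = 8.22: Pa²(3L − a)/(6EI) = 47210/EI
  UDL 43: wL⁴/(8EI) = 189348/EI
  δ_0 = 236558/EI
Flexibility coefficient — unit upward force at Y: δ_{YY} = L³/(3EI) = 857.1/EI.
Compatibility at Y: δ_0 − R_Y·δ_{YY} = 0, so R_Y = 236558/857.1 = 276 kN.

R_Y = 276 kN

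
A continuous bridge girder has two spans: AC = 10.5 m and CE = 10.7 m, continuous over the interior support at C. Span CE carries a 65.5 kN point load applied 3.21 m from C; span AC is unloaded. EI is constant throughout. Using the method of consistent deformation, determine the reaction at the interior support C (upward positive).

Insert a hinge at C; M_C is the redundant, and each span becomes simply supported.
End slopes at the hinge C, treating each span as simply supported:
  span CE: point load 65.5 at a = 3.21: Pab(L + b)/(6LEI) = 446.2/EI
  relative rotation θ_0 = (0 + 446.2)/EI = 446.2/EI
A unit hogging moment at C produces rotation L₁/(3EI) + L₂/(3EI) = 7.067/EI.
Compatibility: M_C·(L₁+L₂)/(3EI) = θ_0, giving M_C = 63.14 kN·m (hogging).
Span AC, ΣM about A with M_C applied at C: R_C^{AC}·10.5 = 0 + 63.14, so R_C^{AC} = 6.013 kN and R_A = 0 − 6.013 = -6.013 kN.
Span CE, ΣM about E: R_C^{CE}·10.7 = 490.6 + 63.14, so R_C^{CE} = 51.75 kN and R_E = 65.5 − 51.75 = 13.75 kN.
R_C = 6.013 + 51.75 = 57.76 kN.

R_C = 57.76 kN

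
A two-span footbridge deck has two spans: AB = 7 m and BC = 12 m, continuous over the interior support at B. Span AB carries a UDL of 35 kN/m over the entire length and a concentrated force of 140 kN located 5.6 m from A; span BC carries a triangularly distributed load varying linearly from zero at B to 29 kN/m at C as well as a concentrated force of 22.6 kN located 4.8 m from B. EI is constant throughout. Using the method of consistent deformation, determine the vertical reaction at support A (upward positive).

R_A = 105.1 kN

Take M_B as the redundant. Released structure: two simple spans AB and BC with a hinge at B.
End slopes at the hinge B, treating each span as simply supported:
  span AB: UDL 35: wL³/(24EI) = 500.2/EI
  span AB: point load 140 at a = 5.6: Pab(L + a)/(6LEI) = 329.3/EI
  span BC: triangular load, peak 29: 7w₀L³/(360EI) = 974.4/EI
  span BC: point load 22.6 at a = 4.8: Pab(L + b)/(6LEI) = 208.3/EI
  relative rotation θ_0 = (829.5 + 1183)/EI = 2012/EI
A unit hogging moment at B produces rotation L₁/(3EI) + L₂/(3EI) = 6.333/EI.
Compatibility: M_B·(L₁+L₂)/(3EI) = θ_0, giving M_B = 317.7 kN·m (hogging).
Span AB, ΣM about A with M_B applied at B: R_B^{AB}·7 = 1642 + 317.7, so R_B^{AB} = 279.9 kN and R_A = 385 − 279.9 = 105.1 kN.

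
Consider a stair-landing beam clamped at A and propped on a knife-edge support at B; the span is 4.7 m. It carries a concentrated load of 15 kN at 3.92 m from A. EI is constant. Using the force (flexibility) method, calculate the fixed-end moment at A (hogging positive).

Take the reaction at B as the redundant and release it; the primary structure is a cantilever fixed at A.
Downward deflection at the released point B due to the loads:
  point load 15 at a = 3.92: Pa²(3L − a)/(6EI) = 391.1/EI
Tip deflection under a unit load at B: L³/(3EI) = 34.61/EI.
The prop prevents deflection at B: R_B = δ_0/δ_{BB} = 391.1/34.61 = 11.3 kN.
Moment equilibrium about A: M_A = Σ(load moments about A) − R_B·L = 58.8 − 11.3×4.7 = 5.689 kN·m.

M_A = 5.689 kN·m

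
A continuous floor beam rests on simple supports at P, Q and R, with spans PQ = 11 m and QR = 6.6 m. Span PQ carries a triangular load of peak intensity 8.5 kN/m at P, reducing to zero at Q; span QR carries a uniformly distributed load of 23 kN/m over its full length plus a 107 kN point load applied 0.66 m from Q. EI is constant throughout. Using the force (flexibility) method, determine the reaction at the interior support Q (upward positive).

R_Q = 213.7 kN

Insert a hinge at Q; M_Q is the redundant, and each span becomes simply supported.
Rotations at Q on the released spans (each span's end-slope, ×1/EI):
  span PQ: triangular load, peak 8.5: 7w₀L³/(360EI) = 220/EI
  span QR: UDL 23: wL³/(24EI) = 275.5/EI
  span QR: point load 107 at a = 0.66: Pab(L + b)/(6LEI) = 132.8/EI
  relative rotation θ_0 = (220 + 408.4)/EI = 628.3/EI
A unit hogging moment at Q produces rotation L₁/(3EI) + L₂/(3EI) = 5.867/EI.
Compatibility: M_Q·(L₁+L₂)/(3EI) = θ_0, giving M_Q = 107.1 kN·m (hogging).
Span PQ, ΣM about P with M_Q applied at Q: R_Q^{PQ}·11 = 171.4 + 107.1, so R_Q^{PQ} = 25.32 kN and R_P = 46.75 − 25.32 = 21.43 kN.
Span QR, ΣM about R: R_Q^{QR}·6.6 = 1137 + 107.1, so R_Q^{QR} = 188.4 kN and R_R = 258.8 − 188.4 = 70.37 kN.
R_Q = 25.32 + 188.4 = 213.7 kN.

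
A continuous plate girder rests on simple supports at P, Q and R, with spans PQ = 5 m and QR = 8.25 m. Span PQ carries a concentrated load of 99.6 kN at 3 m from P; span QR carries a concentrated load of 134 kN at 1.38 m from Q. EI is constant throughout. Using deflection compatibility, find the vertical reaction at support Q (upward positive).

Insert a hinge at Q; M_Q is the redundant, and each span becomes simply supported.
Rotations at Q on the released spans (each span's end-slope, ×1/EI):
  span PQ: point load 99.6 at a = 3: Pab(L + a)/(6LEI) = 159.4/EI
  span QR: point load 134 at a = 1.38: Pab(L + b)/(6LEI) = 388/EI
  relative rotation θ_0 = (159.4 + 388)/EI = 547.4/EI
A unit hogging moment at Q produces rotation L₁/(3EI) + L₂/(3EI) = 4.417/EI.
Slope continuity at Q: θ_0 = M_Q·4.417/EI, so M_Q = 547.4/4.417 = 123.9 kN·m (hogging).
Span PQ, ΣM about P with M_Q applied at Q: R_Q^{PQ}·5 = 298.8 + 123.9, so R_Q^{PQ} = 84.55 kN and R_P = 99.6 − 84.55 = 15.05 kN.
Span QR, ΣM about R: R_Q^{QR}·8.25 = 920.6 + 123.9, so R_Q^{QR} = 126.6 kN and R_R = 134 − 126.6 = 7.391 kN.
R_Q = 84.55 + 126.6 = 211.2 kN.

R_Q = 211.2 kN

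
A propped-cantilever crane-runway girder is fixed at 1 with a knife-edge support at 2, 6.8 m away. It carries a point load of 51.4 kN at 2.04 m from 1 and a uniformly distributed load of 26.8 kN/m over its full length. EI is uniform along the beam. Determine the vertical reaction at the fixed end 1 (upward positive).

Choose R_2 as the redundant. The primary structure is the cantilever fixed at 1.
Downward deflection at the released point 2 due to the loads:
  point load 51.4 at a = 2.04: Pa²(3L − a)/(6EI) = 654.6/EI
  UDL 26.8: wL⁴/(8EI) = 7163/EI
  δ_0 = 7817/EI
Flexibility coefficient — unit upward force at 2: δ_{22} = L³/(3EI) = 104.8/EI.
Compatibility at 2: δ_0 − R_2·δ_{22} = 0, so R_2 = 7817/104.8 = 74.59 kN.
Vertical equilibrium: R_1 = ΣP − R_2 = 233.6 − 74.59 = 159.1 kN.

R_1 = 159.1 kN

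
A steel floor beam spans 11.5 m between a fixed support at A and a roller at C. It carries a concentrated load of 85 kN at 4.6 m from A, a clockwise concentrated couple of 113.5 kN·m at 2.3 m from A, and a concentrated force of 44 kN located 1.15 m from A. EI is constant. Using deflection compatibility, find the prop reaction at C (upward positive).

Remove the prop at C; the released (primary) structure is a cantilever built in at A.
Primary-structure tip deflection at C by superposition:
  point load 85 at a = 4.6: Pa²(3L − a)/(6EI) = 8963/EI
  clockwise couple 113.5 at a = 2.3: M₀a(2L − a)/(2EI) = 2702/EI
  point load 44 at a = 1.15: Pa²(3L − a)/(6EI) = 323.4/EI
  δ_0 = 11988/EI
Tip deflection under a unit load at C: L³/(3EI) = 507/EI.
Compatibility at C: δ_0 − R_C·δ_{CC} = 0, so R_C = 11988/507 = 23.65 kN.

R_C = 23.65 kN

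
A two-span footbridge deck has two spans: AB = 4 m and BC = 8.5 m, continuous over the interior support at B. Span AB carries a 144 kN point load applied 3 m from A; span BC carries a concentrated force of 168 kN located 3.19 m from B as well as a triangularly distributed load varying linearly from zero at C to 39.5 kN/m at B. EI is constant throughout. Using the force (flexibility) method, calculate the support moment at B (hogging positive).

Insert a hinge at B; M_B is the redundant, and each span becomes simply supported.
End slopes at the hinge B, treating each span as simply supported:
  span AB: point load 144 at a = 3: Pab(L + a)/(6LEI) = 126/EI
  span BC: point load 168 at a = 3.19: Pab(L + b)/(6LEI) = 770.6/EI
  span BC: triangular load, peak 39.5: w₀L³/(45EI) = 539.1/EI
  relative rotation θ_0 = (126 + 1310)/EI = 1436/EI
A unit hogging moment at B produces rotation L₁/(3EI) + L₂/(3EI) = 4.167/EI.
Compatibility: M_B·(L₁+L₂)/(3EI) = θ_0, giving M_B = 344.6 kN·m (hogging).

M_B = 344.6 kN·m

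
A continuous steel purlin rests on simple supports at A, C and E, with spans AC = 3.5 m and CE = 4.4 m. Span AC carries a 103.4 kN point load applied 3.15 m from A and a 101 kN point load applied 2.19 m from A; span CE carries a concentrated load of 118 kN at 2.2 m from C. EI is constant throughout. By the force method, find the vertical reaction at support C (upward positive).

R_C = 265.4 kN

Take M_C as the redundant. Released structure: two simple spans AC and CE with a hinge at C.
End slopes at the hinge C, treating each span as simply supported:
  span AC: point load 103.4 at a = 3.15: Pab(L + a)/(6LEI) = 36.1/EI
  span AC: point load 101 at a = 2.19: Pab(L + a)/(6LEI) = 78.51/EI
  span CE: point load 118 at a = 2.2: Pab(L + b)/(6LEI) = 142.8/EI
  relative rotation θ_0 = (114.6 + 142.8)/EI = 257.4/EI
A unit hogging moment at C produces rotation L₁/(3EI) + L₂/(3EI) = 2.633/EI.
Compatibility: M_C·(L₁+L₂)/(3EI) = θ_0, giving M_C = 97.74 kN·m (hogging).
Span AC, ΣM about A with M_C applied at C: R_C^{AC}·3.5 = 546.9 + 97.74, so R_C^{AC} = 184.2 kN and R_A = 204.4 − 184.2 = 20.22 kN.
Span CE, ΣM about E: R_C^{CE}·4.4 = 259.6 + 97.74, so R_C^{CE} = 81.21 kN and R_E = 118 − 81.21 = 36.79 kN.
R_C = 184.2 + 81.21 = 265.4 kN.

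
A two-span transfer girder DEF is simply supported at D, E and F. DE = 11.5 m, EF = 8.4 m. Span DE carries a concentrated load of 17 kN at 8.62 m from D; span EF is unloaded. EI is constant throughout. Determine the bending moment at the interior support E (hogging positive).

Release continuity at E by inserting a hinge; the redundant is the internal moment M_E. The primary structure is two simply-supported spans DE and EF.
End slopes at the hinge E, treating each span as simply supported:
  span DE: point load 17 at a = 8.62: Pab(L + a)/(6LEI) = 123.1/EI
  relative rotation θ_0 = (123.1 + 0)/EI = 123.1/EI
A unit hogging moment at E produces rotation L₁/(3EI) + L₂/(3EI) = 6.633/EI.
Compatibility: M_E·(L₁+L₂)/(3EI) = θ_0, giving M_E = 18.55 kN·m (hogging).

M_E = 18.55 kN·m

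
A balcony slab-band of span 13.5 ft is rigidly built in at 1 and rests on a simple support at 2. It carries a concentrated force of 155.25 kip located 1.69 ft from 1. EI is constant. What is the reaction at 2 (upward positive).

Release the roller at 2. Primary structure: cantilever fixed at 1.
Primary-structure tip deflection at 2 by superposition:
  point load 155.25 at a = 1.69: Pa²(3L − a)/(6EI) = 2868/EI
Tip deflection under a unit load at 2: L³/(3EI) = 820.1/EI.
Compatibility at 2: δ_0 − R_2·δ_{22} = 0, so R_2 = 2868/820.1 = 3.497 kip.

R_2 = 3.497 kip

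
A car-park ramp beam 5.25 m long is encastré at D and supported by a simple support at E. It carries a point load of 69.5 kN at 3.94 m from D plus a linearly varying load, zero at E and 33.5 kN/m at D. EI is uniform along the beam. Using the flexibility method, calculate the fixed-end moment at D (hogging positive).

M_D = 104.2 kN·m

Remove the prop at E; the released (primary) structure is a cantilever built in at D.
Primary-structure tip deflection at E by superposition:
  point load 69.5 at a = 3.94: Pa²(3L − a)/(6EI) = 2124/EI
  triangular load, peak 33.5 at the fixed end: w₀L⁴/(30EI) = 848.3/EI
  δ_0 = 2972/EI
Tip deflection under a unit load at E: L³/(3EI) = 48.23/EI.
Compatibility at E: δ_0 − R_E·δ_{EE} = 0, so R_E = 2972/48.23 = 61.61 kN.
Moment equilibrium about D: M_D = Σ(load moments about D) − R_E·L = 427.7 − 61.61×5.25 = 104.2 kN·m.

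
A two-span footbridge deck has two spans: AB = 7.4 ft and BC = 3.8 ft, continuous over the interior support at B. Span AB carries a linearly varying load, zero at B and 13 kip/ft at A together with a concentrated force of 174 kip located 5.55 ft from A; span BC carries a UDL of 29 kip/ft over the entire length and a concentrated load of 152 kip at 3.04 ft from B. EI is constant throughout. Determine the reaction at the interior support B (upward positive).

Insert a hinge at B; M_B is the redundant, and each span becomes simply supported.
Rotations at B on the released spans (each span's end-slope, ×1/EI):
  span AB: triangular load, peak 13: 7w₀L³/(360EI) = 102.4/EI
  span AB: point load 174 at a = 5.55: Pab(L + a)/(6LEI) = 521.1/EI
  span BC: UDL 29: wL³/(24EI) = 66.3/EI
  span BC: point load 152 at a = 3.04: Pab(L + b)/(6LEI) = 70.24/EI
  relative rotation θ_0 = (623.5 + 136.5)/EI = 760/EI
A unit hogging moment at B produces rotation L₁/(3EI) + L₂/(3EI) = 3.733/EI.
Slope continuity at B: θ_0 = M_B·3.733/EI, so M_B = 760/3.733 = 203.6 kip·ft (hogging).
Span AB, ΣM about A with M_B applied at B: R_B^{AB}·7.4 = 1084 + 203.6, so R_B^{AB} = 174 kip and R_A = 222.1 − 174 = 48.06 kip.
Span BC, ΣM about C: R_B^{BC}·3.8 = 324.9 + 203.6, so R_B^{BC} = 139.1 kip and R_C = 262.2 − 139.1 = 123.1 kip.
R_B = 174 + 139.1 = 313.1 kip.

R_B = 313.1 kip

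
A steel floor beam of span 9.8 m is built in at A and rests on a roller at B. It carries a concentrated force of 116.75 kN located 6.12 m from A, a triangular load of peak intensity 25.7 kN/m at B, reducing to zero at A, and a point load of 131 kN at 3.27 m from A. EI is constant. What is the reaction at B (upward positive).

Take the reaction at B as the redundant and release it; the primary structure is a cantilever fixed at A.
Free-end deflection of the primary structure under the applied loading (downward +):
  point load 116.75 at a = 6.12: Pa²(3L − a)/(6EI) = 16966/EI
  triangular load, peak 25.7 at the free end: 11w₀L⁴/(120EI) = 21729/EI
  point load 131 at a = 3.27: Pa²(3L − a)/(6EI) = 6100/EI
  δ_0 = 44796/EI
Flexibility coefficient — unit upward force at B: δ_{BB} = L³/(3EI) = 313.7/EI.
Compatibility at B: δ_0 − R_B·δ_{BB} = 0, so R_B = 44796/313.7 = 142.8 kN.

R_B = 142.8 kN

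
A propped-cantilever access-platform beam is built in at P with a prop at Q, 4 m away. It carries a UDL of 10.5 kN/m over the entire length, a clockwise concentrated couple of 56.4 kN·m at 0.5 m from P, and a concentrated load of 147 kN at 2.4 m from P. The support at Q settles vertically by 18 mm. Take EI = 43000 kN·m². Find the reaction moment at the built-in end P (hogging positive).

Remove the prop at Q; the released (primary) structure is a cantilever built in at P.
Primary-structure tip deflection at Q by superposition:
  UDL 10.5: wL⁴/(8EI) = 336/EI
  clockwise couple 56.4 at a = 0.5: M₀a(2L − a)/(2EI) = 105.8/EI
  point load 147 at a = 2.4: Pa²(3L − a)/(6EI) = 1355/EI
  δ_0 = 1797/EI
Flexibility coefficient — unit upward force at Q: δ_{QQ} = L³/(3EI) = 21.33/EI.
With EI = 43000 kN·m²: δ_0 = 0.041779 m and δ_{QQ} = 0.000496 m/kN.
Compatibility — the beam at Q must follow the support down by 0.018 m: δ_0 − R_Q·δ_{QQ} = 0.018, so R_Q = (0.041779 − 0.018)/0.000496 = 47.93 kN.
Moment equilibrium about P: M_P = Σ(load moments about P) − R_Q·L = 493.2 − 47.93×4 = 301.5 kN·m.

M_P = 301.5 kN·m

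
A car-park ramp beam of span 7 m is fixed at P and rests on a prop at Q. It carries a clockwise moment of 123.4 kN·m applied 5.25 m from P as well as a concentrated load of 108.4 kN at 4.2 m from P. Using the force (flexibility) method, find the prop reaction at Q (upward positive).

Choose R_Q as the redundant. The primary structure is the cantilever fixed at P.
Deflection at Q on the released cantilever, summing each load's contribution:
  clockwise couple 123.4 at a = 5.25: M₀a(2L − a)/(2EI) = 2834/EI
  point load 108.4 at a = 4.2: Pa²(3L − a)/(6EI) = 5354/EI
  δ_0 = 8188/EI
Tip deflection under a unit load at Q: L³/(3EI) = 114.3/EI.
Compatibility at Q: δ_0 − R_Q·δ_{QQ} = 0, so R_Q = 8188/114.3 = 71.62 kN.

R_Q = 71.62 kN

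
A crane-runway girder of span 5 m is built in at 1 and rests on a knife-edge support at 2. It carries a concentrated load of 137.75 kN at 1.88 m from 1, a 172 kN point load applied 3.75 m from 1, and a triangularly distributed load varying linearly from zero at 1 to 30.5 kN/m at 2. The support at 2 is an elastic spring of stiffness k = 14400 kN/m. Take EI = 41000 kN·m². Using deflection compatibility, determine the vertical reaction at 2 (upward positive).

R_2 = 165.1 kN

Take the reaction at 2 as the redundant and release it; the primary structure is a cantilever fixed at 1.
Free-end deflection of the primary structure under the applied loading (downward +):
  point load 137.75 at a = 1.88: Pa²(3L − a)/(6EI) = 1065/EI
  point load 172 at a = 3.75: Pa²(3L − a)/(6EI) = 4535/EI
  triangular load, peak 30.5 at the free end: 11w₀L⁴/(120EI) = 1747/EI
  δ_0 = 7347/EI
Flexibility coefficient — unit upward force at 2: δ_{22} = L³/(3EI) = 41.67/EI.
With EI = 41000 kN·m²: δ_0 = 0.1792 m and δ_{22} = 0.001016 m/kN.
Compatibility — the spring shortens by R_2/k under the reaction it provides: δ_0 − R_2·δ_{22} = R_2/k. With 1/k = 0.000069 m/kN, R_2 = δ_0 / (δ_{22} + 1/k) = 0.1792 / (0.001016 + 0.000069) = 165.1 kN.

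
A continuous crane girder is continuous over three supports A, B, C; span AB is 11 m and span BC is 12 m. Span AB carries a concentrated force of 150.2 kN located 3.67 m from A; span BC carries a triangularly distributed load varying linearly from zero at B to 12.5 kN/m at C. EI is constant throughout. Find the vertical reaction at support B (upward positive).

R_B = 105.1 kN

Take M_B as the redundant. Released structure: two simple spans AB and BC with a hinge at B.
End slopes at the hinge B, treating each span as simply supported:
  span AB: point load 150.2 at a = 3.67: Pab(L + a)/(6LEI) = 898.1/EI
  span BC: triangular load, peak 12.5: 7w₀L³/(360EI) = 420/EI
  relative rotation θ_0 = (898.1 + 420)/EI = 1318/EI
A unit hogging moment at B produces rotation L₁/(3EI) + L₂/(3EI) = 7.667/EI.
Slope continuity at B: θ_0 = M_B·7.667/EI, so M_B = 1318/7.667 = 171.9 kN·m (hogging).
Span AB, ΣM about A with M_B applied at B: R_B^{AB}·11 = 551.2 + 171.9, so R_B^{AB} = 65.74 kN and R_A = 150.2 − 65.74 = 84.46 kN.
Span BC, ΣM about C: R_B^{BC}·12 = 300 + 171.9, so R_B^{BC} = 39.33 kN and R_C = 75 − 39.33 = 35.67 kN.
R_B = 65.74 + 39.33 = 105.1 kN.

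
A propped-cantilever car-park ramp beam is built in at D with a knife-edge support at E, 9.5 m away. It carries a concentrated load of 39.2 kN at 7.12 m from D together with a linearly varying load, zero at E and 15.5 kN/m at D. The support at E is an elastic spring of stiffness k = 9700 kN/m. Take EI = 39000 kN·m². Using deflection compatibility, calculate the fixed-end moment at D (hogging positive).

Choose R_E as the redundant. The primary structure is the cantilever fixed at D.
Downward deflection at the released point E due to the loads:
  point load 39.2 at a = 7.12: Pa²(3L − a)/(6EI) = 7081/EI
  triangular load, peak 15.5 at the fixed end: w₀L⁴/(30EI) = 4208/EI
  δ_0 = 11289/EI
Tip deflection under a unit load at E: L³/(3EI) = 285.8/EI.
With EI = 39000 kN·m²: δ_0 = 0.28947 m and δ_{EE} = 0.007328 m/kN.
Compatibility — the spring shortens by R_E/k under the reaction it provides: δ_0 − R_E·δ_{EE} = R_E/k. With 1/k = 0.000103 m/kN, R_E = δ_0 / (δ_{EE} + 1/k) = 0.28947 / (0.007328 + 0.000103) = 38.95 kN.
Moment equilibrium about D: M_D = Σ(load moments about D) − R_E·L = 512.2 − 38.95×9.5 = 142.2 kN·m.

M_D = 142.2 kN·m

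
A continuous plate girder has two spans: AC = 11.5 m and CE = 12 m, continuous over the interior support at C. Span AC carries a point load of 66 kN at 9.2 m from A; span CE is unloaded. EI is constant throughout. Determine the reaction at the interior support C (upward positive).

R_C = 61.91 kN

Take M_C as the redundant. Released structure: two simple spans AC and CE with a hinge at C.
Rotations at C on the released spans (each span's end-slope, ×1/EI):
  span AC: point load 66 at a = 9.2: Pab(L + a)/(6LEI) = 419/EI
  relative rotation θ_0 = (419 + 0)/EI = 419/EI
A unit hogging moment at C produces rotation L₁/(3EI) + L₂/(3EI) = 7.833/EI.
Compatibility: M_C·(L₁+L₂)/(3EI) = θ_0, giving M_C = 53.49 kN·m (hogging).
Span AC, ΣM about A with M_C applied at C: R_C^{AC}·11.5 = 607.2 + 53.49, so R_C^{AC} = 57.45 kN and R_A = 66 − 57.45 = 8.549 kN.
Span CE, ΣM about E: R_C^{CE}·12 = 0 + 53.49, so R_C^{CE} = 4.457 kN and R_E = 0 − 4.457 = -4.457 kN.
R_C = 57.45 + 4.457 = 61.91 kN.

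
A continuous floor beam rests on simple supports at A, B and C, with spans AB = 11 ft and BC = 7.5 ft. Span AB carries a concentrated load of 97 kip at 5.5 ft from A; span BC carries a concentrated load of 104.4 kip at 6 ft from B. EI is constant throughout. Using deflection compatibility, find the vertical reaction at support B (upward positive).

R_B = 102.9 kip

Take M_B as the redundant. Released structure: two simple spans AB and BC with a hinge at B.
End slopes at the hinge B, treating each span as simply supported:
  span AB: point load 97 at a = 5.5: Pab(L + a)/(6LEI) = 733.6/EI
  span BC: point load 104.4 at a = 6: Pab(L + b)/(6LEI) = 187.9/EI
  relative rotation θ_0 = (733.6 + 187.9)/EI = 921.5/EI
A unit hogging moment at B produces rotation L₁/(3EI) + L₂/(3EI) = 6.167/EI.
Compatibility: M_B·(L₁+L₂)/(3EI) = θ_0, giving M_B = 149.4 kip·ft (hogging).
Span AB, ΣM about A with M_B applied at B: R_B^{AB}·11 = 533.5 + 149.4, so R_B^{AB} = 62.08 kip and R_A = 97 − 62.08 = 34.92 kip.
Span BC, ΣM about C: R_B^{BC}·7.5 = 156.6 + 149.4, so R_B^{BC} = 40.8 kip and R_C = 104.4 − 40.8 = 63.6 kip.
R_B = 62.08 + 40.8 = 102.9 kip.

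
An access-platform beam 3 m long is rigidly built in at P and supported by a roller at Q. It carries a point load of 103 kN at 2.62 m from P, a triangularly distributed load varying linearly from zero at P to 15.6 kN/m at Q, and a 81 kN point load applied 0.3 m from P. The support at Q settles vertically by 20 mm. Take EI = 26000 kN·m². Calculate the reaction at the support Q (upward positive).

Take the reaction at Q as the redundant and release it; the primary structure is a cantilever fixed at P.
Downward deflection at the released point Q due to the loads:
  point load 103 at a = 2.62: Pa²(3L − a)/(6EI) = 751.8/EI
  triangular load, peak 15.6 at the free end: 11w₀L⁴/(120EI) = 115.8/EI
  point load 81 at a = 0.3: Pa²(3L − a)/(6EI) = 10.57/EI
  δ_0 = 878.2/EI
Tip deflection under a unit load at Q: L³/(3EI) = 9/EI.
With EI = 26000 kN·m²: δ_0 = 0.033777 m and δ_{QQ} = 0.000346 m/kN.
Compatibility — the beam at Q must follow the support down by 0.02 m: δ_0 − R_Q·δ_{QQ} = 0.02, so R_Q = (0.033777 − 0.02)/0.000346 = 39.8 kN.

R_Q = 39.8 kN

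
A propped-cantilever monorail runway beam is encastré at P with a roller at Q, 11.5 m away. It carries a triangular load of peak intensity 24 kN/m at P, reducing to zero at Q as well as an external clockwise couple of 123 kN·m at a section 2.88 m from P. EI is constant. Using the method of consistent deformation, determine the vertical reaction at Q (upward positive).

R_Q = 34.63 kN

Remove the prop at Q; the released (primary) structure is a cantilever built in at P.
Primary-structure tip deflection at Q by superposition:
  triangular load, peak 24 at the fixed end: w₀L⁴/(30EI) = 13992/EI
  clockwise couple 123 at a = 2.88: M₀a(2L − a)/(2EI) = 3564/EI
  δ_0 = 17556/EI
Tip deflection under a unit load at Q: L³/(3EI) = 507/EI.
The prop prevents deflection at Q: R_Q = δ_0/δ_{QQ} = 17556/507 = 34.63 kN.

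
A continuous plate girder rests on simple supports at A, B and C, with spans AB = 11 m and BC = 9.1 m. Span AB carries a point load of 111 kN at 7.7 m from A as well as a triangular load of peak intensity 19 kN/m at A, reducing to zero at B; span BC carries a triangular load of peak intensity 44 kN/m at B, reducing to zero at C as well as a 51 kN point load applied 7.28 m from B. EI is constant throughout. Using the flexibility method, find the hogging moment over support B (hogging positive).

Insert a hinge at B; M_B is the redundant, and each span becomes simply supported.
Rotations at B on the released spans (each span's end-slope, ×1/EI):
  span AB: point load 111 at a = 7.7: Pab(L + a)/(6LEI) = 799.1/EI
  span AB: triangular load, peak 19: 7w₀L³/(360EI) = 491.7/EI
  span BC: triangular load, peak 44: w₀L³/(45EI) = 736.8/EI
  span BC: point load 51 at a = 7.28: Pab(L + b)/(6LEI) = 135.1/EI
  relative rotation θ_0 = (1291 + 872)/EI = 2163/EI
A unit hogging moment at B produces rotation L₁/(3EI) + L₂/(3EI) = 6.7/EI.
Compatibility: M_B·(L₁+L₂)/(3EI) = θ_0, giving M_B = 322.8 kN·m (hogging).

M_B = 322.8 kN·m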